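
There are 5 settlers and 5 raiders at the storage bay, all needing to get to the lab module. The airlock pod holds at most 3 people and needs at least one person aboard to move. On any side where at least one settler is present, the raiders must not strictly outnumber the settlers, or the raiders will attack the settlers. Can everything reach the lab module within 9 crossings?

No

Counting alone: each trip to the lab module takes at most 3 across and each return brings at least 1 back, so after t trips out (and t−1 returns) at most 3t − (t−1) of the 10 are across; that first reaches 10 at t = 5, so at least 9 crossings are needed.
The safety rule pushes this higher. Following every safe sequence of crossings, the most of the 10 that can be at the lab module as the airlock pod arrives there on crossing 9 is 9 — never all 10.
So the move cannot be finished within 9 crossings. (The shortest complete plan takes 11:)
1. 2 raiders → the lab module.  (the storage bay: 5S 3R; the lab module: 0S 2R)
2. 1 raider ← the storage bay.  (the storage bay: 5S 4R; the lab module: 0S 1R)
3. 3 raiders → the lab module.  (the storage bay: 5S 1R; the lab module: 0S 4R)
4. 1 raider ← the storage bay.  (the storage bay: 5S 2R; the lab module: 0S 3R)
5. 3 settlers → the lab module.  (the storage bay: 2S 2R; the lab module: 3S 3R)
6. 1 settler and 1 raider ← the storage bay.  (the storage bay: 3S 3R; the lab module: 2S 2R)
7. 3 settlers → the lab module.  (the storage bay: 0S 3R; the lab module: 5S 2R)
8. 1 raider ← the storage bay.  (the storage bay: 0S 4R; the lab module: 5S 1R)
9. 2 raiders → the lab module.  (the storage bay: 0S 2R; the lab module: 5S 3R)
10. 1 raider ← the storage bay.  (the storage bay: 0S 3R; the lab module: 5S 2R)
11. 3 raiders → the lab module.  (the storage bay: 0S 0R; the lab module: 5S 5R)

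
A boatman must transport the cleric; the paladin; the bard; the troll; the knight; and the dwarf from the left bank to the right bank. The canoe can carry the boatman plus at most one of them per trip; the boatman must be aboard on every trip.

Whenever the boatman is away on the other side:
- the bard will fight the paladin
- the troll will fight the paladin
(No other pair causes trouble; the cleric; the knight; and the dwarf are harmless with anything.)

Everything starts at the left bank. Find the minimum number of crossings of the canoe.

Counting alone: the boatman can take at most 1 across per trip to the right bank, so moving all 6 needs at least 6 loaded trips out, with a return between consecutive ones — at least 11 crossings.
The safety rule pushes this higher. Following every safe sequence of crossings, the most of the 6 that can be at the right bank as the canoe arrives there on crossing 11 is 5 — never all 6.
So no plan with fewer than 13 crossings exists, and this one achieves 13:
1. Boatman goes to the right bank with the paladin.
2. Boatman goes back to the left bank alone.
3. Boatman goes to the right bank with the cleric.
4. Boatman goes back to the left bank alone.
5. Boatman goes to the right bank with the bard.
6. Boatman goes back to the left bank with the paladin.
7. Boatman goes to the right bank with the troll.
8. Boatman goes back to the left bank alone.
9. Boatman goes to the right bank with the knight.
10. Boatman goes back to the left bank alone.
11. Boatman goes to the right bank with the dwarf.
12. Boatman goes back to the left bank alone.
13. Boatman goes to the right bank with the paladin.

13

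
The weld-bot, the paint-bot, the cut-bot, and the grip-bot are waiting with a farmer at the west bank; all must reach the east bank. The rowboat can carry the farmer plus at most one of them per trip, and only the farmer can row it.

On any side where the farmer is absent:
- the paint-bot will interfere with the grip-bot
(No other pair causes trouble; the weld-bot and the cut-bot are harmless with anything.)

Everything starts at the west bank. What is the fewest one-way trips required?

Counting alone: the farmer can take at most 1 across per trip to the east bank, so moving all 4 needs at least 4 loaded trips out, with a return between consecutive ones — at least 7 crossings.
The plan below uses exactly 7 crossings, so it is optimal:
1. Farmer goes to the east bank with the paint-bot.  [the west bank: the cut-bot, the grip-bot, the weld-bot | the east bank: the paint-bot]
2. Farmer goes back to the west bank alone.  [the west bank: the cut-bot, the grip-bot, the weld-bot | the east bank: the paint-bot]
3. Farmer goes to the east bank with the weld-bot.  [the west bank: the cut-bot, the grip-bot | the east bank: the paint-bot, the weld-bot]
4. Farmer goes back to the west bank alone.  [the west bank: the cut-bot, the grip-bot | the east bank: the paint-bot, the weld-bot]
5. Farmer goes to the east bank with the cut-bot.  [the west bank: the grip-bot | the east bank: the cut-bot, the paint-bot, the weld-bot]
6. Farmer goes back to the west bank alone.  [the west bank: the grip-bot | the east bank: the cut-bot, the paint-bot, the weld-bot]
7. Farmer goes to the east bank with the grip-bot.  [the west bank: — | the east bank: the cut-bot, the grip-bot, the paint-bot, the weld-bot]

7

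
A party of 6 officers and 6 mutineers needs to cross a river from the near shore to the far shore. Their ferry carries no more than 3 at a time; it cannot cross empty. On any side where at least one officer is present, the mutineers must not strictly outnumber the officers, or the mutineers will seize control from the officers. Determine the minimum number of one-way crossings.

impossible

Following every safe sequence of crossings from the start, the most of the 12 that can be at the far shore as the ferry arrives there on crossings 1, 3, 5 is 3, 5, 6 respectively; the best ever achieved is 6 of 12.
From crossing 7 on, no configuration arises that was not already reachable earlier: only 17 distinct safe configurations (who is on which side, and where the ferry is) can ever be reached, none of them has everyone across, and every continuation just revisits them. They are: 0 officers + 0 mutineers across (ferry back at the start); 0 officers + 1 mutineer across (ferry there); 0 officers + 1 mutineer across (ferry back at the start); 0 officers + 2 mutineers across (ferry there); 0 officers + 2 mutineers across (ferry back at the start); 0 officers + 3 mutineers across (ferry there); 0 officers + 3 mutineers across (ferry back at the start); 0 officers + 4 mutineers across (ferry there); 0 officers + 4 mutineers across (ferry back at the start); 0 officers + 5 mutineers across (ferry there); 0 officers + 5 mutineers across (ferry back at the start); 0 officers + 6 mutineers across (ferry there); 1 officer + 1 mutineer across (ferry there); 1 officer + 1 mutineer across (ferry back at the start); 2 officers + 2 mutineers across (ferry there); 2 officers + 2 mutineers across (ferry back at the start); 3 officers + 3 mutineers across (ferry there). So no valid plan exists.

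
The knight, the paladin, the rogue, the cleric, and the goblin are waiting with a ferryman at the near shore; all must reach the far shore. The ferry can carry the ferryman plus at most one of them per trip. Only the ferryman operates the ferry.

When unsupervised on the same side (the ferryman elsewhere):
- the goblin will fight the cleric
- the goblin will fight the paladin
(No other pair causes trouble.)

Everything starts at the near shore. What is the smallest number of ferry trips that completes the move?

11

Counting alone: the ferryman can take at most 1 across per trip to the far shore, so moving all 5 needs at least 5 loaded trips out, with a return between consecutive ones — at least 9 crossings.
The safety rule pushes this higher. Following every safe sequence of crossings, the most of the 5 that can be at the far shore as the ferry arrives there on crossing 9 is 4 — never all 5.
So no plan with fewer than 11 crossings exists, and this one achieves 11:
1. Ferryman goes to the far shore with the goblin.  [the near shore: the cleric, the knight, the paladin, the rogue | the far shore: the goblin]
2. Ferryman goes back to the near shore alone.  [the near shore: the cleric, the knight, the paladin, the rogue | the far shore: the goblin]
3. Ferryman goes to the far shore with the knight.  [the near shore: the cleric, the paladin, the rogue | the far shore: the goblin, the knight]
4. Ferryman goes back to the near shore alone.  [the near shore: the cleric, the paladin, the rogue | the far shore: the goblin, the knight]
5. Ferryman goes to the far shore with the paladin.  [the near shore: the cleric, the rogue | the far shore: the goblin, the knight, the paladin]
6. Ferryman goes back to the near shore with the goblin.  [the near shore: the cleric, the goblin, the rogue | the far shore: the knight, the paladin]
7. Ferryman goes to the far shore with the cleric.  [the near shore: the goblin, the rogue | the far shore: the cleric, the knight, the paladin]
8. Ferryman goes back to the near shore alone.  [the near shore: the goblin, the rogue | the far shore: the cleric, the knight, the paladin]
9. Ferryman goes to the far shore with the rogue.  [the near shore: the goblin | the far shore: the cleric, the knight, the paladin, the rogue]
10. Ferryman goes back to the near shore alone.  [the near shore: the goblin | the far shore: the cleric, the knight, the paladin, the rogue]
11. Ferryman goes to the far shore with the goblin.  [the near shore: — | the far shore: the cleric, the goblin, the knight, the paladin, the rogue]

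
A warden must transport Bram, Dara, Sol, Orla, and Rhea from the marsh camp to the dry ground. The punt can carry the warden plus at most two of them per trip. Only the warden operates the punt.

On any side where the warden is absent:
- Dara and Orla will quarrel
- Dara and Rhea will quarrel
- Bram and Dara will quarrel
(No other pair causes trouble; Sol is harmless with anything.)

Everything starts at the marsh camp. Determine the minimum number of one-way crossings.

5

Counting alone: the warden can take at most 2 across per trip to the dry ground, so moving all 5 needs at least 3 loaded trips out, with a return between consecutive ones — at least 5 crossings.
The plan below uses exactly 5 crossings, so it is optimal:
1. Warden goes to the dry ground with Bram and Dara.
2. Warden goes back to the marsh camp with Dara.
3. Warden goes to the dry ground with Orla and Rhea.
4. Warden goes back to the marsh camp alone.
5. Warden goes to the dry ground with Dara and Sol.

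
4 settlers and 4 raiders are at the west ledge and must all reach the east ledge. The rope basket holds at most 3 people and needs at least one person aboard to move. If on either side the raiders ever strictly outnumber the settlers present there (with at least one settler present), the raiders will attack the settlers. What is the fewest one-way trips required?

9

Counting alone: each trip to the east ledge takes at most 3 across and each return brings at least 1 back, so after t trips out (and t−1 returns) at most 3t − (t−1) of the 8 are across; that first reaches 8 at t = 4, so at least 7 crossings are needed.
The safety rule pushes this higher. Following every safe sequence of crossings, the most of the 8 that can be at the east ledge as the rope basket arrives there on crossing 7 is 7 — never all 8.
So no plan with fewer than 9 crossings exists, and this one achieves 9:
1. 2 raiders → the east ledge.  (the west ledge: 4S 2R; the east ledge: 0S 2R)
2. 1 raider ← the west ledge.  (the west ledge: 4S 3R; the east ledge: 0S 1R)
3. 3 raiders → the east ledge.  (the west ledge: 4S 0R; the east ledge: 0S 4R)
4. 1 raider ← the west ledge.  (the west ledge: 4S 1R; the east ledge: 0S 3R)
5. 3 settlers → the east ledge.  (the west ledge: 1S 1R; the east ledge: 3S 3R)
6. 1 settler and 1 raider ← the west ledge.  (the west ledge: 2S 2R; the east ledge: 2S 2R)
7. 2 settlers → the east ledge.  (the west ledge: 0S 2R; the east ledge: 4S 2R)
8. 1 raider ← the west ledge.  (the west ledge: 0S 3R; the east ledge: 4S 1R)
9. 3 raiders → the east ledge.  (the west ledge: 0S 0R; the east ledge: 4S 4R)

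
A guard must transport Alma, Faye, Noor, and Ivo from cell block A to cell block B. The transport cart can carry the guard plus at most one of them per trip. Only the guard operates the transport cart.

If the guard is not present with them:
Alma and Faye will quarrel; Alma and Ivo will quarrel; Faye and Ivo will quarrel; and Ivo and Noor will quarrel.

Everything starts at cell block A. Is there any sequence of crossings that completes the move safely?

No

Whatever the first load, the items left behind include a forbidden pair without the guard. No opening move is safe, so no plan exists.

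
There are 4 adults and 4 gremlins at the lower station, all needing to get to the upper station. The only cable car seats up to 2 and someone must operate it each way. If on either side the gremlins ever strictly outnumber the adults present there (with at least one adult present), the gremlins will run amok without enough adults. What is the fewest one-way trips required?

impossible

Following every safe sequence of crossings from the start, the most of the 8 that can be at the upper station as the cable car arrives there on crossings 1, 3, 5 is 2, 3, 4 respectively; the best ever achieved is 4 of 8.
From crossing 7 on, no configuration arises that was not already reachable earlier: only 11 distinct safe configurations (who is on which side, and where the cable car is) can ever be reached, none of them has everyone across, and every continuation just revisits them. They are: 0 adults + 0 gremlins across (cable car back at the start); 0 adults + 1 gremlin across (cable car there); 0 adults + 1 gremlin across (cable car back at the start); 0 adults + 2 gremlins across (cable car there); 0 adults + 2 gremlins across (cable car back at the start); 0 adults + 3 gremlins across (cable car there); 0 adults + 3 gremlins across (cable car back at the start); 0 adults + 4 gremlins across (cable car there); 1 adult + 1 gremlin across (cable car there); 1 adult + 1 gremlin across (cable car back at the start); 2 adults + 2 gremlins across (cable car there). So no valid plan exists.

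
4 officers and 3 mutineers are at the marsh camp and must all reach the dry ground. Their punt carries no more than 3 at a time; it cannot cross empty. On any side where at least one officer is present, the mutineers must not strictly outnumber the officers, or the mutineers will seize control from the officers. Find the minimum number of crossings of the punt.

5

Counting alone: each trip to the dry ground takes at most 3 across and each return brings at least 1 back, so after t trips out (and t−1 returns) at most 3t − (t−1) of the 7 are across; that first reaches 7 at t = 3, so at least 5 crossings are needed.
The plan below uses exactly 5 crossings, so it is optimal:
1. 3 mutineers → the dry ground.  (the marsh camp: 4O 0M; the dry ground: 0O 3M)
2. 1 mutineer ← the marsh camp.  (the marsh camp: 4O 1M; the dry ground: 0O 2M)
3. 3 officers → the dry ground.  (the marsh camp: 1O 1M; the dry ground: 3O 2M)
4. 1 officer ← the marsh camp.  (the marsh camp: 2O 1M; the dry ground: 2O 2M)
5. 2 officers and 1 mutineer → the dry ground.  (the marsh camp: 0O 0M; the dry ground: 4O 3M)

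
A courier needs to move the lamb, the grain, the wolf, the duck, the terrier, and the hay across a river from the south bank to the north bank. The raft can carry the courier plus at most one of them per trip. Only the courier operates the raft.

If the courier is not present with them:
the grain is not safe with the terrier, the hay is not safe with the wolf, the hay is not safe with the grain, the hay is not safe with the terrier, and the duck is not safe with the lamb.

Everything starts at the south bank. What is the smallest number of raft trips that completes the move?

Whatever the first load, the items left behind include a forbidden pair without the courier. No opening move is safe, so no plan exists.

impossible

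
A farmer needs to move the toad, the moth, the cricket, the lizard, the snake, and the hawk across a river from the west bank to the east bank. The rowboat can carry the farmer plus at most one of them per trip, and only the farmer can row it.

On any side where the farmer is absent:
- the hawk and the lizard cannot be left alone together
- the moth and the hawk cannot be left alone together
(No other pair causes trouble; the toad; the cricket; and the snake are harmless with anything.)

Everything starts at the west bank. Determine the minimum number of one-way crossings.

13

Counting alone: the farmer can take at most 1 across per trip to the east bank, so moving all 6 needs at least 6 loaded trips out, with a return between consecutive ones — at least 11 crossings.
The safety rule pushes this higher. Following every safe sequence of crossings, the most of the 6 that can be at the east bank as the rowboat arrives there on crossing 11 is 5 — never all 6.
So no plan with fewer than 13 crossings exists, and this one achieves 13:
1. Farmer goes to the east bank with the hawk.  [the west bank: the cricket, the lizard, the moth, the snake, the toad | the east bank: the hawk]
2. Farmer goes back to the west bank alone.  [the west bank: the cricket, the lizard, the moth, the snake, the toad | the east bank: the hawk]
3. Farmer goes to the east bank with the toad.  [the west bank: the cricket, the lizard, the moth, the snake | the east bank: the hawk, the toad]
4. Farmer goes back to the west bank alone.  [the west bank: the cricket, the lizard, the moth, the snake | the east bank: the hawk, the toad]
5. Farmer goes to the east bank with the moth.  [the west bank: the cricket, the lizard, the snake | the east bank: the hawk, the moth, the toad]
6. Farmer goes back to the west bank with the hawk.  [the west bank: the cricket, the hawk, the lizard, the snake | the east bank: the moth, the toad]
7. Farmer goes to the east bank with the lizard.  [the west bank: the cricket, the hawk, the snake | the east bank: the lizard, the moth, the toad]
8. Farmer goes back to the west bank alone.  [the west bank: the cricket, the hawk, the snake | the east bank: the lizard, the moth, the toad]
9. Farmer goes to the east bank with the cricket.  [the west bank: the hawk, the snake | the east bank: the cricket, the lizard, the moth, the toad]
10. Farmer goes back to the west bank alone.  [the west bank: the hawk, the snake | the east bank: the cricket, the lizard, the moth, the toad]
11. Farmer goes to the east bank with the snake.  [the west bank: the hawk | the east bank: the cricket, the lizard, the moth, the snake, the toad]
12. Farmer goes back to the west bank alone.  [the west bank: the hawk | the east bank: the cricket, the lizard, the moth, the snake, the toad]
13. Farmer goes to the east bank with the hawk.  [the west bank: — | the east bank: the cricket, the hawk, the lizard, the moth, the snake, the toad]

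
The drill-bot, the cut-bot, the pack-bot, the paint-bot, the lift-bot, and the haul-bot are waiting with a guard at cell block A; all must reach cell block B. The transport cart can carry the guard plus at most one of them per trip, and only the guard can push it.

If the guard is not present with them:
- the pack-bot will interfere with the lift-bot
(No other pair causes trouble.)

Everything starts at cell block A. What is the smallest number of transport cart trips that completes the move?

11

Counting alone: the guard can take at most 1 across per trip to cell block B, so moving all 6 needs at least 6 loaded trips out, with a return between consecutive ones — at least 11 crossings.
The plan below uses exactly 11 crossings, so it is optimal:
1. Guard goes to cell block B with the pack-bot.  [cell block A: the cut-bot, the drill-bot, the haul-bot, the lift-bot, the paint-bot | cell block B: the pack-bot]
2. Guard goes back to cell block A alone.  [cell block A: the cut-bot, the drill-bot, the haul-bot, the lift-bot, the paint-bot | cell block B: the pack-bot]
3. Guard goes to cell block B with the drill-bot.  [cell block A: the cut-bot, the haul-bot, the lift-bot, the paint-bot | cell block B: the drill-bot, the pack-bot]
4. Guard goes back to cell block A alone.  [cell block A: the cut-bot, the haul-bot, the lift-bot, the paint-bot | cell block B: the drill-bot, the pack-bot]
5. Guard goes to cell block B with the cut-bot.  [cell block A: the haul-bot, the lift-bot, the paint-bot | cell block B: the cut-bot, the drill-bot, the pack-bot]
6. Guard goes back to cell block A alone.  [cell block A: the haul-bot, the lift-bot, the paint-bot | cell block B: the cut-bot, the drill-bot, the pack-bot]
7. Guard goes to cell block B with the paint-bot.  [cell block A: the haul-bot, the lift-bot | cell block B: the cut-bot, the drill-bot, the pack-bot, the paint-bot]
8. Guard goes back to cell block A alone.  [cell block A: the haul-bot, the lift-bot | cell block B: the cut-bot, the drill-bot, the pack-bot, the paint-bot]
9. Guard goes to cell block B with the haul-bot.  [cell block A: the lift-bot | cell block B: the cut-bot, the drill-bot, the haul-bot, the pack-bot, the paint-bot]
10. Guard goes back to cell block A alone.  [cell block A: the lift-bot | cell block B: the cut-bot, the drill-bot, the haul-bot, the pack-bot, the paint-bot]
11. Guard goes to cell block B with the lift-bot.  [cell block A: — | cell block B: the cut-bot, the drill-bot, the haul-bot, the lift-bot, the pack-bot, the paint-bot]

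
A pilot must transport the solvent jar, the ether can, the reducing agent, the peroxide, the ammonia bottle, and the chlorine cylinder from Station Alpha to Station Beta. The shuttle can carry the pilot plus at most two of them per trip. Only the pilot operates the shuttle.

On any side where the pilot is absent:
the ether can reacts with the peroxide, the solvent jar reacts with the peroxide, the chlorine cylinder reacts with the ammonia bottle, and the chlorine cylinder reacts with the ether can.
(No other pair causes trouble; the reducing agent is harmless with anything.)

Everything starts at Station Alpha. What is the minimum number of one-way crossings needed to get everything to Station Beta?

Counting alone: the pilot can take at most 2 across per trip to Station Beta, so moving all 6 needs at least 3 loaded trips out, with a return between consecutive ones — at least 5 crossings.
The safety rule pushes this higher. Following every safe sequence of crossings, the most of the 6 that can be at Station Beta as the shuttle arrives there on crossing 5 is 5 — never all 6.
So no plan with fewer than 7 crossings exists, and this one achieves 7:
1. Pilot goes to Station Beta with the chlorine cylinder and the peroxide.  [Station Alpha: the ammonia bottle, the ether can, the reducing agent, the solvent jar | Station Beta: the chlorine cylinder, the peroxide]
2. Pilot goes back to Station Alpha alone.  [Station Alpha: the ammonia bottle, the ether can, the reducing agent, the solvent jar | Station Beta: the chlorine cylinder, the peroxide]
3. Pilot goes to Station Beta with the ether can and the solvent jar.  [Station Alpha: the ammonia bottle, the reducing agent | Station Beta: the chlorine cylinder, the ether can, the peroxide, the solvent jar]
4. Pilot goes back to Station Alpha with the chlorine cylinder and the peroxide.  [Station Alpha: the ammonia bottle, the chlorine cylinder, the peroxide, the reducing agent | Station Beta: the ether can, the solvent jar]
5. Pilot goes to Station Beta with the ammonia bottle and the reducing agent.  [Station Alpha: the chlorine cylinder, the peroxide | Station Beta: the ammonia bottle, the ether can, the reducing agent, the solvent jar]
6. Pilot goes back to Station Alpha alone.  [Station Alpha: the chlorine cylinder, the peroxide | Station Beta: the ammonia bottle, the ether can, the reducing agent, the solvent jar]
7. Pilot goes to Station Beta with the chlorine cylinder and the peroxide.  [Station Alpha: — | Station Beta: the ammonia bottle, the chlorine cylinder, the ether can, the peroxide, the reducing agent, the solvent jar]

7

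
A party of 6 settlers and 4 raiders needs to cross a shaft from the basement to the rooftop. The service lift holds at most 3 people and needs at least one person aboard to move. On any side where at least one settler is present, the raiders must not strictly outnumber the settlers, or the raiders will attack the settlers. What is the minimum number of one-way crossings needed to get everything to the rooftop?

9

Counting alone: each trip to the rooftop takes at most 3 across and each return brings at least 1 back, so after t trips out (and t−1 returns) at most 3t − (t−1) of the 10 are across; that first reaches 10 at t = 5, so at least 9 crossings are needed.
The plan below uses exactly 9 crossings, so it is optimal:
1. 2 raiders → the rooftop.  (the basement: 6S 2R; the rooftop: 0S 2R)
2. 1 raider ← the basement.  (the basement: 6S 3R; the rooftop: 0S 1R)
3. 3 raiders → the rooftop.  (the basement: 6S 0R; the rooftop: 0S 4R)
4. 1 raider ← the basement.  (the basement: 6S 1R; the rooftop: 0S 3R)
5. 3 settlers → the rooftop.  (the basement: 3S 1R; the rooftop: 3S 3R)
6. 1 raider ← the basement.  (the basement: 3S 2R; the rooftop: 3S 2R)
7. 1 settler and 2 raiders → the rooftop.  (the basement: 2S 0R; the rooftop: 4S 4R)
8. 1 raider ← the basement.  (the basement: 2S 1R; the rooftop: 4S 3R)
9. 2 settlers and 1 raider → the rooftop.  (the basement: 0S 0R; the rooftop: 6S 4R)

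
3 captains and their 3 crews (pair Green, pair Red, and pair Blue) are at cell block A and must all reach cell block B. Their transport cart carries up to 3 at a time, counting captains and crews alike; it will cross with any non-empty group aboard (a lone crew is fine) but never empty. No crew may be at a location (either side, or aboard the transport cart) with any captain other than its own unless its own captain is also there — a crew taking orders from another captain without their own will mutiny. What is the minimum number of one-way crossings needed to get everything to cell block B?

5

Counting alone: each trip to cell block B takes at most 3 across and each return brings at least 1 back, so after t trips out (and t−1 returns) at most 3t − (t−1) of the 6 are across; that first reaches 6 at t = 3, so at least 5 crossings are needed.
The plan below uses exactly 5 crossings, so it is optimal:
1. captain Green and crew Green cross → cell block B.
2. captain Green crosses ← cell block A.
3. captain Blue, captain Green, and captain Red cross → cell block B.
4. crew Green crosses ← cell block A.
5. crew Blue, crew Green, and crew Red cross → cell block B.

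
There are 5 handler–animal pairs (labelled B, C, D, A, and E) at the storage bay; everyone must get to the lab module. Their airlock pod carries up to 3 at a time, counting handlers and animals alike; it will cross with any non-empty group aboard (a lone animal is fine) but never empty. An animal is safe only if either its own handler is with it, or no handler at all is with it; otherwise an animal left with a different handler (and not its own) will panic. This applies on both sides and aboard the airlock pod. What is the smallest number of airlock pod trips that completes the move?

11

Counting alone: each trip to the lab module takes at most 3 across and each return brings at least 1 back, so after t trips out (and t−1 returns) at most 3t − (t−1) of the 10 are across; that first reaches 10 at t = 5, so at least 9 crossings are needed.
The safety rule pushes this higher. Following every safe sequence of crossings, the most of the 10 that can be at the lab module as the airlock pod arrives there on crossing 9 is 9 — never all 10.
So no plan with fewer than 11 crossings exists, and this one achieves 11:
1. animal B and handler B cross → the lab module.
2. handler B crosses ← the storage bay.
3. animal A, animal C, and animal D cross → the lab module.
4. animal B crosses ← the storage bay.
5. handler A, handler C, and handler D cross → the lab module.
6. animal C and handler C cross ← the storage bay.
7. handler B, handler C, and handler E cross → the lab module.
8. animal D crosses ← the storage bay.
9. animal B and animal C cross → the lab module.
10. animal B crosses ← the storage bay.
11. animal B, animal D, and animal E cross → the lab module.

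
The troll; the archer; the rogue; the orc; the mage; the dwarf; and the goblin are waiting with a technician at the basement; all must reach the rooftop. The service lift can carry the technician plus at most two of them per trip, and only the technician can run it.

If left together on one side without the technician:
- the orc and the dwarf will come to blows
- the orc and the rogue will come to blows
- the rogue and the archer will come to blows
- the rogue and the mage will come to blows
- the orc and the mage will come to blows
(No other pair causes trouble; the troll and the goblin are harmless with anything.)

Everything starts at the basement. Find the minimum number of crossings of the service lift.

Counting alone: the technician can take at most 2 across per trip to the rooftop, so moving all 7 needs at least 4 loaded trips out, with a return between consecutive ones — at least 7 crossings.
The safety rule pushes this higher. Following every safe sequence of crossings, the most of the 7 that can be at the rooftop as the service lift arrives there on crossings 7, 9 is 5, 6 respectively — never all 7.
So no plan with fewer than 11 crossings exists, and this one achieves 11:
1. Technician goes to the rooftop with the orc and the rogue.  [the basement: the archer, the dwarf, the goblin, the mage, the troll | the rooftop: the orc, the rogue]
2. Technician goes back to the basement with the rogue.  [the basement: the archer, the dwarf, the goblin, the mage, the rogue, the troll | the rooftop: the orc]
3. Technician goes to the rooftop with the rogue and the troll.  [the basement: the archer, the dwarf, the goblin, the mage | the rooftop: the orc, the rogue, the troll]
4. Technician goes back to the basement with the rogue.  [the basement: the archer, the dwarf, the goblin, the mage, the rogue | the rooftop: the orc, the troll]
5. Technician goes to the rooftop with the archer and the rogue.  [the basement: the dwarf, the goblin, the mage | the rooftop: the archer, the orc, the rogue, the troll]
6. Technician goes back to the basement with the rogue.  [the basement: the dwarf, the goblin, the mage, the rogue | the rooftop: the archer, the orc, the troll]
7. Technician goes to the rooftop with the goblin and the rogue.  [the basement: the dwarf, the mage | the rooftop: the archer, the goblin, the orc, the rogue, the troll]
8. Technician goes back to the basement with the rogue.  [the basement: the dwarf, the mage, the rogue | the rooftop: the archer, the goblin, the orc, the troll]
9. Technician goes to the rooftop with the dwarf and the mage.  [the basement: the rogue | the rooftop: the archer, the dwarf, the goblin, the mage, the orc, the troll]
10. Technician goes back to the basement with the orc.  [the basement: the orc, the rogue | the rooftop: the archer, the dwarf, the goblin, the mage, the troll]
11. Technician goes to the rooftop with the orc and the rogue.  [the basement: — | the rooftop: the archer, the dwarf, the goblin, the mage, the orc, the rogue, the troll]

11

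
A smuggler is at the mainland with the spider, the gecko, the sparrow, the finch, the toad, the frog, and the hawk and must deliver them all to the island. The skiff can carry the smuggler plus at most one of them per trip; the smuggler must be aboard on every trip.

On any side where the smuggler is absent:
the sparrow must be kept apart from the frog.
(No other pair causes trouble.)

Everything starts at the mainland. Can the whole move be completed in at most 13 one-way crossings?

Yes

Yes — this plan uses 13 crossings (≤ 13):
1. Smuggler goes to the island with the sparrow.  [the mainland: the finch, the frog, the gecko, the hawk, the spider, the toad | the island: the sparrow]
2. Smuggler goes back to the mainland alone.  [the mainland: the finch, the frog, the gecko, the hawk, the spider, the toad | the island: the sparrow]
3. Smuggler goes to the island with the spider.  [the mainland: the finch, the frog, the gecko, the hawk, the toad | the island: the sparrow, the spider]
4. Smuggler goes back to the mainland alone.  [the mainland: the finch, the frog, the gecko, the hawk, the toad | the island: the sparrow, the spider]
5. Smuggler goes to the island with the gecko.  [the mainland: the finch, the frog, the hawk, the toad | the island: the gecko, the sparrow, the spider]
6. Smuggler goes back to the mainland alone.  [the mainland: the finch, the frog, the hawk, the toad | the island: the gecko, the sparrow, the spider]
7. Smuggler goes to the island with the finch.  [the mainland: the frog, the hawk, the toad | the island: the finch, the gecko, the sparrow, the spider]
8. Smuggler goes back to the mainland alone.  [the mainland: the frog, the hawk, the toad | the island: the finch, the gecko, the sparrow, the spider]
9. Smuggler goes to the island with the toad.  [the mainland: the frog, the hawk | the island: the finch, the gecko, the sparrow, the spider, the toad]
10. Smuggler goes back to the mainland alone.  [the mainland: the frog, the hawk | the island: the finch, the gecko, the sparrow, the spider, the toad]
11. Smuggler goes to the island with the hawk.  [the mainland: the frog | the island: the finch, the gecko, the hawk, the sparrow, the spider, the toad]
12. Smuggler goes back to the mainland alone.  [the mainland: the frog | the island: the finch, the gecko, the hawk, the sparrow, the spider, the toad]
13. Smuggler goes to the island with the frog.  [the mainland: — | the island: the finch, the frog, the gecko, the hawk, the sparrow, the spider, the toad]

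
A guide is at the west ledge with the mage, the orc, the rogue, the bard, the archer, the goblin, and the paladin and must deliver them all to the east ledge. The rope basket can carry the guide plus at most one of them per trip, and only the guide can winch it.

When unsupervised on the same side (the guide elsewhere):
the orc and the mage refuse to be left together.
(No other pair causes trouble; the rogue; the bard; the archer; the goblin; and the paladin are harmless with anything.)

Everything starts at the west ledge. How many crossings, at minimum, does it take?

Counting alone: the guide can take at most 1 across per trip to the east ledge, so moving all 7 needs at least 7 loaded trips out, with a return between consecutive ones — at least 13 crossings.
The plan below uses exactly 13 crossings, so it is optimal:
1. Guide goes to the east ledge with the mage.  [the west ledge: the archer, the bard, the goblin, the orc, the paladin, the rogue | the east ledge: the mage]
2. Guide goes back to the west ledge alone.  [the west ledge: the archer, the bard, the goblin, the orc, the paladin, the rogue | the east ledge: the mage]
3. Guide goes to the east ledge with the rogue.  [the west ledge: the archer, the bard, the goblin, the orc, the paladin | the east ledge: the mage, the rogue]
4. Guide goes back to the west ledge alone.  [the west ledge: the archer, the bard, the goblin, the orc, the paladin | the east ledge: the mage, the rogue]
5. Guide goes to the east ledge with the bard.  [the west ledge: the archer, the goblin, the orc, the paladin | the east ledge: the bard, the mage, the rogue]
6. Guide goes back to the west ledge alone.  [the west ledge: the archer, the goblin, the orc, the paladin | the east ledge: the bard, the mage, the rogue]
7. Guide goes to the east ledge with the archer.  [the west ledge: the goblin, the orc, the paladin | the east ledge: the archer, the bard, the mage, the rogue]
8. Guide goes back to the west ledge alone.  [the west ledge: the goblin, the orc, the paladin | the east ledge: the archer, the bard, the mage, the rogue]
9. Guide goes to the east ledge with the goblin.  [the west ledge: the orc, the paladin | the east ledge: the archer, the bard, the goblin, the mage, the rogue]
10. Guide goes back to the west ledge alone.  [the west ledge: the orc, the paladin | the east ledge: the archer, the bard, the goblin, the mage, the rogue]
11. Guide goes to the east ledge with the paladin.  [the west ledge: the orc | the east ledge: the archer, the bard, the goblin, the mage, the paladin, the rogue]
12. Guide goes back to the west ledge alone.  [the west ledge: the orc | the east ledge: the archer, the bard, the goblin, the mage, the paladin, the rogue]
13. Guide goes to the east ledge with the orc.  [the west ledge: — | the east ledge: the archer, the bard, the goblin, the mage, the orc, the paladin, the rogue]

13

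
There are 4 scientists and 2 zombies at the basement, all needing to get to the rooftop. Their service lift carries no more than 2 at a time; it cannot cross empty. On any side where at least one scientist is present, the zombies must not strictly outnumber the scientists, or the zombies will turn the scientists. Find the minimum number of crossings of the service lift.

9

Counting alone: each trip to the rooftop takes at most 2 across and each return brings at least 1 back, so after t trips out (and t−1 returns) at most 2t − (t−1) of the 6 are across; that first reaches 6 at t = 5, so at least 9 crossings are needed.
The plan below uses exactly 9 crossings, so it is optimal:
1. 2 zombies → the rooftop.  (the basement: 4S 0Z; the rooftop: 0S 2Z)
2. 1 zombie ← the basement.  (the basement: 4S 1Z; the rooftop: 0S 1Z)
3. 2 scientists → the rooftop.  (the basement: 2S 1Z; the rooftop: 2S 1Z)
4. 1 zombie ← the basement.  (the basement: 2S 2Z; the rooftop: 2S 0Z)
5. 2 zombies → the rooftop.  (the basement: 2S 0Z; the rooftop: 2S 2Z)
6. 1 zombie ← the basement.  (the basement: 2S 1Z; the rooftop: 2S 1Z)
7. 1 scientist and 1 zombie → the rooftop.  (the basement: 1S 0Z; the rooftop: 3S 2Z)
8. 1 zombie ← the basement.  (the basement: 1S 1Z; the rooftop: 3S 1Z)
9. 1 scientist and 1 zombie → the rooftop.  (the basement: 0S 0Z; the rooftop: 4S 2Z)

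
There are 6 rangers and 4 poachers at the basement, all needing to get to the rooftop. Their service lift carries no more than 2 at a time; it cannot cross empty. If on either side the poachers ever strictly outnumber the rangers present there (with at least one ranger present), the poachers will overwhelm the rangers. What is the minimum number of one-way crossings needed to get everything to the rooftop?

Counting alone: each trip to the rooftop takes at most 2 across and each return brings at least 1 back, so after t trips out (and t−1 returns) at most 2t − (t−1) of the 10 are across; that first reaches 10 at t = 9, so at least 17 crossings are needed.
The plan below uses exactly 17 crossings, so it is optimal:
1. 2 poachers → the rooftop.  (the basement: 6R 2P; the rooftop: 0R 2P)
2. 1 poacher ← the basement.  (the basement: 6R 3P; the rooftop: 0R 1P)
3. 2 poachers → the rooftop.  (the basement: 6R 1P; the rooftop: 0R 3P)
4. 1 poacher ← the basement.  (the basement: 6R 2P; the rooftop: 0R 2P)
5. 2 rangers → the rooftop.  (the basement: 4R 2P; the rooftop: 2R 2P)
6. 1 poacher ← the basement.  (the basement: 4R 3P; the rooftop: 2R 1P)
7. 1 ranger and 1 poacher → the rooftop.  (the basement: 3R 2P; the rooftop: 3R 2P)
8. 1 poacher ← the basement.  (the basement: 3R 3P; the rooftop: 3R 1P)
9. 2 poachers → the rooftop.  (the basement: 3R 1P; the rooftop: 3R 3P)
10. 1 poacher ← the basement.  (the basement: 3R 2P; the rooftop: 3R 2P)
11. 1 ranger and 1 poacher → the rooftop.  (the basement: 2R 1P; the rooftop: 4R 3P)
12. 1 poacher ← the basement.  (the basement: 2R 2P; the rooftop: 4R 2P)
13. 2 poachers → the rooftop.  (the basement: 2R 0P; the rooftop: 4R 4P)
14. 1 poacher ← the basement.  (the basement: 2R 1P; the rooftop: 4R 3P)
15. 1 ranger and 1 poacher → the rooftop.  (the basement: 1R 0P; the rooftop: 5R 4P)
16. 1 poacher ← the basement.  (the basement: 1R 1P; the rooftop: 5R 3P)
17. 1 ranger and 1 poacher → the rooftop.  (the basement: 0R 0P; the rooftop: 6R 4P)

17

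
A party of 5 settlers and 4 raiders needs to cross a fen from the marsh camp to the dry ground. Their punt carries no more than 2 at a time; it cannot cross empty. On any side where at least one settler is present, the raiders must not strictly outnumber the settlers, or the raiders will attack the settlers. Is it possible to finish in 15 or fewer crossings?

Yes — this plan uses 15 crossings (≤ 15):
1. 2 raiders → the dry ground.  (the marsh camp: 5S 2R; the dry ground: 0S 2R)
2. 1 raider ← the marsh camp.  (the marsh camp: 5S 3R; the dry ground: 0S 1R)
3. 2 raiders → the dry ground.  (the marsh camp: 5S 1R; the dry ground: 0S 3R)
4. 1 raider ← the marsh camp.  (the marsh camp: 5S 2R; the dry ground: 0S 2R)
5. 2 settlers → the dry ground.  (the marsh camp: 3S 2R; the dry ground: 2S 2R)
6. 1 raider ← the marsh camp.  (the marsh camp: 3S 3R; the dry ground: 2S 1R)
7. 1 settler and 1 raider → the dry ground.  (the marsh camp: 2S 2R; the dry ground: 3S 2R)
8. 1 settler ← the marsh camp.  (the marsh camp: 3S 2R; the dry ground: 2S 2R)
9. 1 settler and 1 raider → the dry ground.  (the marsh camp: 2S 1R; the dry ground: 3S 3R)
10. 1 raider ← the marsh camp.  (the marsh camp: 2S 2R; the dry ground: 3S 2R)
11. 1 settler and 1 raider → the dry ground.  (the marsh camp: 1S 1R; the dry ground: 4S 3R)
12. 1 settler ← the marsh camp.  (the marsh camp: 2S 1R; the dry ground: 3S 3R)
13. 1 settler and 1 raider → the dry ground.  (the marsh camp: 1S 0R; the dry ground: 4S 4R)
14. 1 raider ← the marsh camp.  (the marsh camp: 1S 1R; the dry ground: 4S 3R)
15. 1 settler and 1 raider → the dry ground.  (the marsh camp: 0S 0R; the dry ground: 5S 4R)

Yes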